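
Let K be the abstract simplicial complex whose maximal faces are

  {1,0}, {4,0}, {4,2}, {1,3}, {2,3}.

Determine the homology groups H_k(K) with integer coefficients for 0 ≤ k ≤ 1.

H_0 ≅ Z,  H_1 ≅ Z.

Order the vertices as 0 < 1 < 2 < 3 < 4. Listing each simplex with vertices in this order, K has dimension 1 with simplices:

  0-simplices (5): [0], [1], [2], [3], [4]
  1-simplices (5): [0,1], [0,4], [1,3], [2,3], [2,4]

giving chain groups C_0 ≅ Z^5, C_1 ≅ Z^5.

The boundary map ∂_1: C_1 → C_0 sends each edge [p,q] (with p < q) to q − p. For instance
  ∂[2,3] = [3] − [2].
The 5×5 boundary matrix has rank 4 and Smith normal form diag(1,1,1,1).

Now H_k = ker ∂_k / im ∂_{k+1}, so:

  H_0: rank C_0 − rank ∂_1 = 5 − 4 = 1, and the invariant factors of ∂_1 are all 1, so H_0 ≅ Z.
  H_1: rank ker ∂_1 − rank ∂_2 = (5 − 4) − 0 = 1, and there is no ∂_2, so H_1 ≅ Z.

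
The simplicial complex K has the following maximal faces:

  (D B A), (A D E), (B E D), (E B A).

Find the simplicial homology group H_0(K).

Fix the vertex order A < B < D < E and write every simplex with vertices in increasing order. Then dim K = 2 and the simplices of K are:

  0-simplices (4): A, B, D, E
  1-simplices (6): AB, AD, AE, BD, BE, DE
  2-simplices (4): ABD, ABE, ADE, BDE

so the chain groups are C_0 ≅ Z^4, C_1 ≅ Z^6, C_2 ≅ Z^4.

The boundary map ∂_1: C_1 → C_0 sends each edge [p,q] (with p < q) to q − p. For instance
  ∂AD = D − A.
The 4×6 boundary matrix has rank 3 and Smith normal form diag(1,1,1).

∂_2: C_2 → C_1 sends each 2-simplex [p,q,r] to [q,r] − [p,r] + [p,q]. For instance
  ∂BDE = DE − BE + BD,
  ∂ADE = DE − AE + AD.
This gives a 6×4 integer matrix of rank 3; reducing to Smith normal form yields diagonal entries (1,1,1).

Now H_k = ker ∂_k / im ∂_{k+1}, so:

  H_0: rank C_0 − rank ∂_1 = 4 − 3 = 1, and the invariant factors of ∂_1 are all 1, so H_0 = Z.

(K is a triangulation of the 2-sphere S^2.)

H_0 = Z.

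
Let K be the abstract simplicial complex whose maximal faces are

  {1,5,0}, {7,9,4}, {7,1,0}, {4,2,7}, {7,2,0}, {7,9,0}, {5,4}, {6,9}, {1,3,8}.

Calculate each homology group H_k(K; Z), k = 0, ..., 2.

H_0 ≅ Z,  H_1 ≅ Z,  H_2 = 0.

Take the total order 0 < 1 < 2 < 3 < 4 < 5 < 6 < 7 < 8 < 9 on the vertex set. Then K (dimension 2) consists of the simplices:

  0-simplices (10): [0], [1], [2], [3], [4], [5], [6], [7], [8], [9]
  1-simplices (17): [0,1], [0,2], [0,5], [0,7], [0,9], [1,3], [1,5], [1,7], [1,8], [2,4], [2,7], [3,8], [4,5], [4,7], [4,9], [6,9], [7,9]
  2-simplices (7): [0,1,5], [0,1,7], [0,2,7], [0,7,9], [1,3,8], [2,4,7], [4,7,9]

so the chain groups are C_0 ≅ Z^10, C_1 ≅ Z^17, C_2 ≅ Z^7.

Boundary ∂_1: C_1 → C_0 sends each edge [p,q] (with p < q) to q − p. For instance
  ∂[3,8] = [8] − [3].
The 10×17 boundary matrix has rank 9 and Smith normal form diag(1,1,1,1,1,1,1,1,1).

The boundary map ∂_2: C_2 → C_1 acts by ∂[p,q,r] = [q,r] − [p,r] + [p,q]. For instance
  ∂[4,7,9] = [7,9] − [4,9] + [4,7],
  ∂[0,1,5] = [1,5] − [0,5] + [0,1].
This gives a 17×7 integer matrix of rank 7; reducing to Smith normal form yields diagonal entries (1,1,1,1,1,1,1).

Now H_k = ker ∂_k / im ∂_{k+1}, so:

  H_0: rank C_0 − rank ∂_1 = 10 − 9 = 1, and the invariant factors of ∂_1 are all 1, so H_0 = Z.
  H_1: rank ker ∂_1 − rank ∂_2 = (17 − 9) − 7 = 1, and the invariant factors of ∂_2 are all 1, so H_1 = Z.
  H_2: rank ker ∂_2 − rank ∂_3 = (7 − 7) − 0 = 0, and there is no ∂_3, so H_2 = 0.

As a check, the Euler characteristic is 10 − 17 + 7 = 0, which agrees with 1 − 1 + 0 = 0.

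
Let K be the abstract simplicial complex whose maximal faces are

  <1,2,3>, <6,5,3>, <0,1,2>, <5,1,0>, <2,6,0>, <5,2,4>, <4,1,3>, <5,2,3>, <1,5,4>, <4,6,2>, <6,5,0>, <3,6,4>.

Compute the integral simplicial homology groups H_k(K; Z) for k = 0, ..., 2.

H_0 = Z,  H_1 = Z/2,  H_2 = 0.

Take the total order 0 < 1 < 2 < 3 < 4 < 5 < 6 on the vertex set. Then K (dimension 2) consists of the simplices:

  0-simplices (7): [0], [1], [2], [3], [4], [5], [6]
  1-simplices (18): [0,1], [0,2], [0,5], [0,6], [1,2], [1,3], [1,4], [1,5], [2,3], [2,4], [2,5], [2,6], [3,4], [3,5], [3,6], [4,5], [4,6], [5,6]
  2-simplices (12): [0,1,2], [0,1,5], [0,2,6], [0,5,6], [1,2,3], [1,3,4], [1,4,5], [2,3,5], [2,4,5], [2,4,6], [3,4,6], [3,5,6]

giving chain groups C_0 ≅ Z^7, C_1 ≅ Z^18, C_2 ≅ Z^12.

∂_1: C_1 → C_0 sends each edge [p,q] (with p < q) to q − p. For instance
  ∂[0,2] = [2] − [0].
As a 7×18 matrix over Z this has rank 6, with invariant factors (1,1,1,1,1,1).

Boundary ∂_2: C_2 → C_1 maps a triangle to the signed sum of its edges. For instance
  ∂[0,2,6] = [2,6] − [0,6] + [0,2],
  ∂[2,4,5] = [4,5] − [2,5] + [2,4].
This gives a 18×12 integer matrix of rank 12; reducing to Smith normal form yields diagonal entries (1,1,1,1,1,1,1,1,1,1,1,2).

Computing H_k = (kernel of ∂_k) / (image of ∂_{k+1}):

  H_0: rank C_0 − rank ∂_1 = 7 − 6 = 1, and the invariant factors of ∂_1 are all 1, so H_0 ≅ Z.
  H_1: rank ker ∂_1 − rank ∂_2 = (18 − 6) − 12 = 0, and ∂_2 has invariant factor 2 > 1, so H_1 ≅ Z/2.
  H_2: rank ker ∂_2 − rank ∂_3 = (12 − 12) − 0 = 0, and there is no ∂_3, so H_2 ≅ 0.

(K is a triangulation of the real projective plane RP^2.)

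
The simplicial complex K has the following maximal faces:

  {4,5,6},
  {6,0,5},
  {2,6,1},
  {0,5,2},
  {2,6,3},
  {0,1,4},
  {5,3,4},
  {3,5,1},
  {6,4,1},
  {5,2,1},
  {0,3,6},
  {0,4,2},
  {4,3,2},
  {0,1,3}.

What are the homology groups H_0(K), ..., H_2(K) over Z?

We work with the vertex ordering 0 < 1 < 2 < 3 < 4 < 5 < 6. The simplices of K, each written with vertices in increasing order, are:

  0-simplices (7): [0], [1], [2], [3], [4], [5], [6]
  1-simplices (21): [0,1], [0,2], [0,3], [0,4], [0,5], [0,6], [1,2], [1,3], [1,4], [1,5], [1,6], [2,3], [2,4], [2,5], [2,6], [3,4], [3,5], [3,6], [4,5], [4,6], [5,6]
  2-simplices (14): [0,1,3], [0,1,4], [0,2,4], [0,2,5], [0,3,6], [0,5,6], [1,2,5], [1,2,6], [1,3,5], [1,4,6], [2,3,4], [2,3,6], [3,4,5], [4,5,6]

so the chain groups are C_0 ≅ Z^7, C_1 ≅ Z^21, C_2 ≅ Z^14.

The boundary map ∂_1: C_1 → C_0 is given by ∂[p,q] = [q] − [p]. For instance
  ∂[1,2] = [2] − [1].
As a 7×21 matrix over Z this has rank 6, with invariant factors (1,1,1,1,1,1).

Boundary ∂_2: C_2 → C_1 maps a triangle to the signed sum of its edges. For instance
  ∂[0,2,5] = [2,5] − [0,5] + [0,2],
  ∂[2,3,6] = [3,6] − [2,6] + [2,3].
The resulting 21×14 matrix has rank 13, and its Smith normal form has invariant factors (1,1,1,1,1,1,1,1,1,1,1,1,1).

Computing H_k = (kernel of ∂_k) / (image of ∂_{k+1}):

  H_0: rank C_0 − rank ∂_1 = 7 − 6 = 1, and the invariant factors of ∂_1 are all 1, so H_0 ≅ Z.
  H_1: rank ker ∂_1 − rank ∂_2 = (21 − 6) − 13 = 2, and the invariant factors of ∂_2 are all 1, so H_1 ≅ Z^2.
  H_2: rank ker ∂_2 − rank ∂_3 = (14 − 13) − 0 = 1, and there is no ∂_3, so H_2 ≅ Z.

As a check, the Euler characteristic is 7 − 21 + 14 = 0, which agrees with 1 − 2 + 1 = 0.
(K is a triangulation of the torus T^2.)

H_0 = Z,  H_1 = Z^2,  H_2 = Z.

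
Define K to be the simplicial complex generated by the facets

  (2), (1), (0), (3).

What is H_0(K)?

We work with the vertex ordering 0 < 1 < 2 < 3. The simplices of K, each written with vertices in increasing order, are:

  0-simplices (4): [0], [1], [2], [3]

giving chain groups C_0 ≅ Z^4.

From H_k ≅ ker(∂_k) / im(∂_{k+1}) we obtain:

  H_0: rank C_0 − rank ∂_1 = 4 − 0 = 4, and there is no ∂_1, so H_0 = Z^4.

(K is a triangulation of a set of 4 points.)

H_0 ≅ Z^4.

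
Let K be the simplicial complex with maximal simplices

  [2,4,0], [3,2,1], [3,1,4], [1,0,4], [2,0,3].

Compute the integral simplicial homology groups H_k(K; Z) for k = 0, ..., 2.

Order the vertices as 0 < 1 < 2 < 3 < 4. Listing each simplex with vertices in this order, K has dimension 2 with simplices:

  0-simplices (5): [0], [1], [2], [3], [4]
  1-simplices (10): [0,1], [0,2], [0,3], [0,4], [1,2], [1,3], [1,4], [2,3], [2,4], [3,4]
  2-simplices (5): [0,1,4], [0,2,3], [0,2,4], [1,2,3], [1,3,4]

so the chain groups are C_0 ≅ Z^5, C_1 ≅ Z^10, C_2 ≅ Z^5.

∂_1: C_1 → C_0 sends each edge [p,q] (with p < q) to q − p.
The resulting 5×10 matrix has rank 4, and its Smith normal form has invariant factors (1,1,1,1).

∂_2: C_2 → C_1 acts by ∂[p,q,r] = [q,r] − [p,r] + [p,q]. For instance
  ∂[1,3,4] = [3,4] − [1,4] + [1,3],
  ∂[0,2,4] = [2,4] − [0,4] + [0,2].
The resulting 10×5 matrix has rank 5, and its Smith normal form has invariant factors (1,1,1,1,1).

Now H_k = ker ∂_k / im ∂_{k+1}, so:

  H_0: rank C_0 − rank ∂_1 = 5 − 4 = 1, and the invariant factors of ∂_1 are all 1, so H_0 = Z.
  H_1: rank ker ∂_1 − rank ∂_2 = (10 − 4) − 5 = 1, and the invariant factors of ∂_2 are all 1, so H_1 = Z.
  H_2: rank ker ∂_2 − rank ∂_3 = (5 − 5) − 0 = 0, and there is no ∂_3, so H_2 = 0.

As a check, the Euler characteristic is 5 − 10 + 5 = 0, which agrees with 1 − 1 + 0 = 0.

H_0 ≅ Z,  H_1 ≅ Z,  H_2 = 0.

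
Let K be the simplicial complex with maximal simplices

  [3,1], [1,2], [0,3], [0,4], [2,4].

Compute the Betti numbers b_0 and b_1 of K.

b_0 = 1, b_1 = 1.

Take the total order 0 < 1 < 2 < 3 < 4 on the vertex set. Then K (dimension 1) consists of the simplices:

  0-simplices (5): [0], [1], [2], [3], [4]
  1-simplices (5): [0,3], [0,4], [1,2], [1,3], [2,4]

so the chain groups are C_0 ≅ Z^5, C_1 ≅ Z^5.

Boundary ∂_1: C_1 → C_0 sends each edge [p,q] (with p < q) to q − p.
The 5×5 boundary matrix has rank 4 and Smith normal form diag(1,1,1,1).

Reading off H_k = ker ∂_k / im ∂_{k+1}:

  H_0: rank C_0 − rank ∂_1 = 5 − 4 = 1, and the invariant factors of ∂_1 are all 1, so H_0 = Z.
  H_1: rank ker ∂_1 − rank ∂_2 = (5 − 4) − 0 = 1, and there is no ∂_2, so H_1 = Z.

As a check, the Euler characteristic is 5 − 5 = 0, which agrees with 1 − 1 = 0.

Hence the Betti numbers are b_0 = 1, b_1 = 1.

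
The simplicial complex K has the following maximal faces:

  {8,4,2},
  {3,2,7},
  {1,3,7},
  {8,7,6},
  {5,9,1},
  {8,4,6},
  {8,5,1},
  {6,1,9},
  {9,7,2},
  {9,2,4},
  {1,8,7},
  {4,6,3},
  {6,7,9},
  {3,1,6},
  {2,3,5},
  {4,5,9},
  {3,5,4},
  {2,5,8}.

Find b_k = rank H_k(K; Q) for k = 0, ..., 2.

b_0 = 1, b_1 = 1, b_2 = 0.

K has 9 vertices, 27 edges, 18 triangles.
rank ∂_0 = 0, rank ∂_1 = 8 ⇒ b_0 = 9 − 0 − 8 = 1; all invariant factors of ∂_1 are 1 so no torsion. So H_0 ≅ Z.
rank ∂_1 = 8, rank ∂_2 = 18 ⇒ b_1 = 27 − 8 − 18 = 1; ∂_2 has invariant factor(s) [2] giving torsion. So H_1 ≅ Z × Z/2.
rank ∂_2 = 18, rank ∂_3 = 0 ⇒ b_2 = 18 − 18 − 0 = 0. So H_2 ≅ 0.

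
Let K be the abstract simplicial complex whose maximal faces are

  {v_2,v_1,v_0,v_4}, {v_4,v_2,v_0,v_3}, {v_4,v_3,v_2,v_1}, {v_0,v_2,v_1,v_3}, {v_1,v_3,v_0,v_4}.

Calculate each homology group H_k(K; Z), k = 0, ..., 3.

Fix the vertex order v_0 < v_1 < v_2 < v_3 < v_4 and write every simplex with vertices in increasing order. Then dim K = 3 and the simplices of K are:

  0-simplices (5): [v_0], [v_1], [v_2], [v_3], [v_4]
  1-simplices (10): [v_0,v_1], [v_0,v_2], [v_0,v_3], [v_0,v_4], [v_1,v_2], [v_1,v_3], [v_1,v_4], [v_2,v_3], [v_2,v_4], [v_3,v_4]
  2-simplices (10): [v_0,v_1,v_2], [v_0,v_1,v_3], [v_0,v_1,v_4], [v_0,v_2,v_3], [v_0,v_2,v_4], [v_0,v_3,v_4], [v_1,v_2,v_3], [v_1,v_2,v_4], [v_1,v_3,v_4], [v_2,v_3,v_4]
  3-simplices (5): [v_0,v_1,v_2,v_3], [v_0,v_1,v_2,v_4], [v_0,v_1,v_3,v_4], [v_0,v_2,v_3,v_4], [v_1,v_2,v_3,v_4]

giving chain groups C_0 ≅ Z^5, C_1 ≅ Z^10, C_2 ≅ Z^10, C_3 ≅ Z^5.

∂_1: C_1 → C_0 sends each edge [p,q] (with p < q) to q − p. For instance
  ∂[v_0,v_1] = [v_1] − [v_0].
As a 5×10 matrix over Z this has rank 4, with invariant factors (1,1,1,1).

The boundary map ∂_2: C_2 → C_1 sends each 2-simplex [p,q,r] to [q,r] − [p,r] + [p,q]. For instance
  ∂[v_1,v_2,v_4] = [v_2,v_4] − [v_1,v_4] + [v_1,v_2],
  ∂[v_0,v_2,v_3] = [v_2,v_3] − [v_0,v_3] + [v_0,v_2].
The 10×10 boundary matrix has rank 6 and Smith normal form diag(1,1,1,1,1,1).

∂_3: C_3 → C_2 sends each 3-simplex σ to the alternating sum Σ_i (−1)^i (σ with its i-th vertex removed). For instance
  ∂[v_0,v_1,v_3,v_4] = [v_1,v_3,v_4] − [v_0,v_3,v_4] + [v_0,v_1,v_4] − [v_0,v_1,v_3],
  ∂[v_0,v_1,v_2,v_4] = [v_1,v_2,v_4] − [v_0,v_2,v_4] + [v_0,v_1,v_4] − [v_0,v_1,v_2].
As a 10×5 matrix over Z this has rank 4, with invariant factors (1,1,1,1).

From H_k ≅ ker(∂_k) / im(∂_{k+1}) we obtain:

  H_0: rank C_0 − rank ∂_1 = 5 − 4 = 1, and the invariant factors of ∂_1 are all 1, so H_0 ≅ Z.
  H_1: rank ker ∂_1 − rank ∂_2 = (10 − 4) − 6 = 0, and the invariant factors of ∂_2 are all 1, so H_1 ≅ 0.
  H_2: rank ker ∂_2 − rank ∂_3 = (10 − 6) − 4 = 0, and the invariant factors of ∂_3 are all 1, so H_2 ≅ 0.
  H_3: rank ker ∂_3 − rank ∂_4 = (5 − 4) − 0 = 1, and there is no ∂_4, so H_3 ≅ Z.

H_0 = Z,  H_1 = 0,  H_2 = 0,  H_3 = Z.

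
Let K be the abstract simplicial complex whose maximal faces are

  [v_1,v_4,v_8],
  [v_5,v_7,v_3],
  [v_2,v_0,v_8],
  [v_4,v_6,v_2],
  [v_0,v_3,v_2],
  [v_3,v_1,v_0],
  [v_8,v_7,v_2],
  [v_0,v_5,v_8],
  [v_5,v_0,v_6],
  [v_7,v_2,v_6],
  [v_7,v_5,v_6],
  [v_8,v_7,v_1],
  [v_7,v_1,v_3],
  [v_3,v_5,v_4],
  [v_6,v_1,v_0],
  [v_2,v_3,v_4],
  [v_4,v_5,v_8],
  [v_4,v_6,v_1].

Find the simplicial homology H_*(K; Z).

H_0 = Z,  H_1 = Z^2,  H_2 = Z.

We work with the vertex ordering v_0 < v_1 < v_2 < v_3 < v_4 < v_5 < v_6 < v_7 < v_8. The simplices of K, each written with vertices in increasing order, are:

  0-simplices (9): [v_0], [v_1], [v_2], [v_3], [v_4], [v_5], [v_6], [v_7], [v_8]
  1-simplices (27): (27 of them)
  2-simplices (18): (18 of them)

so the chain groups are C_0 ≅ Z^9, C_1 ≅ Z^27, C_2 ≅ Z^18.

Boundary ∂_1: C_1 → C_0 is given by ∂[p,q] = [q] − [p]. For instance
  ∂[v_1,v_6] = [v_6] − [v_1].
This gives a 9×27 integer matrix of rank 8; reducing to Smith normal form yields diagonal entries (1,1,1,1,1,1,1,1).

∂_2: C_2 → C_1 sends each 2-simplex [p,q,r] to [q,r] − [p,r] + [p,q]. For instance
  ∂[v_1,v_3,v_7] = [v_3,v_7] − [v_1,v_7] + [v_1,v_3],
  ∂[v_3,v_4,v_5] = [v_4,v_5] − [v_3,v_5] + [v_3,v_4].
The 27×18 boundary matrix has rank 17 and Smith normal form diag(1,1,1,1,1,1,1,1,1,1,1,1,1,1,1,1,1).

Reading off H_k = ker ∂_k / im ∂_{k+1}:

  H_0: rank C_0 − rank ∂_1 = 9 − 8 = 1, and the invariant factors of ∂_1 are all 1, so H_0 ≅ Z.
  H_1: rank ker ∂_1 − rank ∂_2 = (27 − 8) − 17 = 2, and the invariant factors of ∂_2 are all 1, so H_1 ≅ Z^2.
  H_2: rank ker ∂_2 − rank ∂_3 = (18 − 17) − 0 = 1, and there is no ∂_3, so H_2 ≅ Z.

As a check, the Euler characteristic is 9 − 27 + 18 = 0, which agrees with 1 − 2 + 1 = 0.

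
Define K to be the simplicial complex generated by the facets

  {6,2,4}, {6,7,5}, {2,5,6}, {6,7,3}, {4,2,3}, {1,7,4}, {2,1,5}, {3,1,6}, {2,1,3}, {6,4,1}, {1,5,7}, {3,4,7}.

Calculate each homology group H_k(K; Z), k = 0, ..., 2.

Fix the vertex order 1 < 2 < 3 < 4 < 5 < 6 < 7 and write every simplex with vertices in increasing order. Then dim K = 2 and the simplices of K are:

  0-simplices (7): [1], [2], [3], [4], [5], [6], [7]
  1-simplices (18): [1,2], [1,3], [1,4], [1,5], [1,6], [1,7], [2,3], [2,4], [2,5], [2,6], [3,4], [3,6], [3,7], [4,6], [4,7], [5,6], [5,7], [6,7]
  2-simplices (12): [1,2,3], [1,2,5], [1,3,6], [1,4,6], [1,4,7], [1,5,7], [2,3,4], [2,4,6], [2,5,6], [3,4,7], [3,6,7], [5,6,7]

giving chain groups C_0 ≅ Z^7, C_1 ≅ Z^18, C_2 ≅ Z^12.

∂_1: C_1 → C_0 is given by ∂[p,q] = [q] − [p]. For instance
  ∂[2,5] = [5] − [2].
This gives a 7×18 integer matrix of rank 6; reducing to Smith normal form yields diagonal entries (1,1,1,1,1,1).

Boundary ∂_2: C_2 → C_1 sends each 2-simplex [p,q,r] to [q,r] − [p,r] + [p,q]. For instance
  ∂[5,6,7] = [6,7] − [5,7] + [5,6],
  ∂[2,4,6] = [4,6] − [2,6] + [2,4].
The 18×12 boundary matrix has rank 12 and Smith normal form diag(1,1,1,1,1,1,1,1,1,1,1,2).

Computing H_k = (kernel of ∂_k) / (image of ∂_{k+1}):

  H_0: rank C_0 − rank ∂_1 = 7 − 6 = 1, and the invariant factors of ∂_1 are all 1, so H_0 ≅ Z.
  H_1: rank ker ∂_1 − rank ∂_2 = (18 − 6) − 12 = 0, and ∂_2 has invariant factor 2 > 1, so H_1 ≅ Z/2.
  H_2: rank ker ∂_2 − rank ∂_3 = (12 − 12) − 0 = 0, and there is no ∂_3, so H_2 ≅ 0.

As a check, the Euler characteristic is 7 − 18 + 12 = 1, which agrees with 1 − 0 + 0 = 1.

H_0 = Z,  H_1 = Z/2,  H_2 = 0.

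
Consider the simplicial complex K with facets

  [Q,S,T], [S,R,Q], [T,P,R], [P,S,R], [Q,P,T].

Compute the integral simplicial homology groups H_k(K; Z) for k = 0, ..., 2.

H_0 = Z,  H_1 = Z,  H_2 = 0.

Take the total order P < Q < R < S < T on the vertex set. Then K (dimension 2) consists of the simplices:

  0-simplices (5): P, Q, R, S, T
  1-simplices (10): PQ, PR, PS, PT, QR, QS, QT, RS, RT, ST
  2-simplices (5): PQT, PRS, PRT, QRS, QST

giving chain groups C_0 ≅ Z^5, C_1 ≅ Z^10, C_2 ≅ Z^5.

∂_1: C_1 → C_0 is given by ∂[p,q] = [q] − [p].
The 5×10 boundary matrix has rank 4 and Smith normal form diag(1,1,1,1).

∂_2: C_2 → C_1 sends each 2-simplex [p,q,r] to [q,r] − [p,r] + [p,q]. For instance
  ∂PQT = QT − PT + PQ,
  ∂QRS = RS − QS + QR.
This gives a 10×5 integer matrix of rank 5; reducing to Smith normal form yields diagonal entries (1,1,1,1,1).

From H_k ≅ ker(∂_k) / im(∂_{k+1}) we obtain:

  H_0: rank C_0 − rank ∂_1 = 5 − 4 = 1, and the invariant factors of ∂_1 are all 1, so H_0 = Z.
  H_1: rank ker ∂_1 − rank ∂_2 = (10 − 4) − 5 = 1, and the invariant factors of ∂_2 are all 1, so H_1 = Z.
  H_2: rank ker ∂_2 − rank ∂_3 = (5 − 5) − 0 = 0, and there is no ∂_3, so H_2 = 0.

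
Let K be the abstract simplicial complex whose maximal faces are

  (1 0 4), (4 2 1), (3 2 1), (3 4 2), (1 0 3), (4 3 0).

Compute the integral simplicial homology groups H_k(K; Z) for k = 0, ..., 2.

H_0 ≅ Z,  H_1 = 0,  H_2 ≅ Z.

Order the vertices as 0 < 1 < 2 < 3 < 4. Listing each simplex with vertices in this order, K has dimension 2 with simplices:

  0-simplices (5): [0], [1], [2], [3], [4]
  1-simplices (9): [0,1], [0,3], [0,4], [1,2], [1,3], [1,4], [2,3], [2,4], [3,4]
  2-simplices (6): [0,1,3], [0,1,4], [0,3,4], [1,2,3], [1,2,4], [2,3,4]

giving chain groups C_0 ≅ Z^5, C_1 ≅ Z^9, C_2 ≅ Z^6.

∂_1: C_1 → C_0 is given by ∂[p,q] = [q] − [p]. For instance
  ∂[0,4] = [4] − [0].
The 5×9 boundary matrix has rank 4 and Smith normal form diag(1,1,1,1).

Boundary ∂_2: C_2 → C_1 acts by ∂[p,q,r] = [q,r] − [p,r] + [p,q]. For instance
  ∂[0,1,3] = [1,3] − [0,3] + [0,1],
  ∂[0,3,4] = [3,4] − [0,4] + [0,3].
This gives a 9×6 integer matrix of rank 5; reducing to Smith normal form yields diagonal entries (1,1,1,1,1).

From H_k ≅ ker(∂_k) / im(∂_{k+1}) we obtain:

  H_0: rank C_0 − rank ∂_1 = 5 − 4 = 1, and the invariant factors of ∂_1 are all 1, so H_0 = Z.
  H_1: rank ker ∂_1 − rank ∂_2 = (9 − 4) − 5 = 0, and the invariant factors of ∂_2 are all 1, so H_1 = 0.
  H_2: rank ker ∂_2 − rank ∂_3 = (6 − 5) − 0 = 1, and there is no ∂_3, so H_2 = Z.

As a check, the Euler characteristic is 5 − 9 + 6 = 2, which agrees with 1 − 0 + 1 = 2.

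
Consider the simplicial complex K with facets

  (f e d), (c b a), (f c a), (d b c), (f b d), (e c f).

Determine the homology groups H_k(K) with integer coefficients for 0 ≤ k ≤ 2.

Fix the vertex order a < b < c < d < e < f and write every simplex with vertices in increasing order. Then dim K = 2 and the simplices of K are:

  0-simplices (6): a, b, c, d, e, f
  1-simplices (12): ab, ac, af, bc, bd, bf, cd, ce, cf, de, df, ef
  2-simplices (6): abc, acf, bcd, bdf, cef, def

so the chain groups are C_0 ≅ Z^6, C_1 ≅ Z^12, C_2 ≅ Z^6.

Boundary ∂_1: C_1 → C_0 sends each edge [p,q] (with p < q) to q − p.
The 6×12 boundary matrix has rank 5 and Smith normal form diag(1,1,1,1,1).

Boundary ∂_2: C_2 → C_1 sends each 2-simplex [p,q,r] to [q,r] − [p,r] + [p,q]. For instance
  ∂abc = bc − ac + ab,
  ∂cef = ef − cf + ce.
This gives a 12×6 integer matrix of rank 6; reducing to Smith normal form yields diagonal entries (1,1,1,1,1,1).

Computing H_k = (kernel of ∂_k) / (image of ∂_{k+1}):

  H_0: rank C_0 − rank ∂_1 = 6 − 5 = 1, and the invariant factors of ∂_1 are all 1, so H_0 = Z.
  H_1: rank ker ∂_1 − rank ∂_2 = (12 − 5) − 6 = 1, and the invariant factors of ∂_2 are all 1, so H_1 = Z.
  H_2: rank ker ∂_2 − rank ∂_3 = (6 − 6) − 0 = 0, and there is no ∂_3, so H_2 = 0.

H_0 = Z,  H_1 = Z,  H_2 = 0.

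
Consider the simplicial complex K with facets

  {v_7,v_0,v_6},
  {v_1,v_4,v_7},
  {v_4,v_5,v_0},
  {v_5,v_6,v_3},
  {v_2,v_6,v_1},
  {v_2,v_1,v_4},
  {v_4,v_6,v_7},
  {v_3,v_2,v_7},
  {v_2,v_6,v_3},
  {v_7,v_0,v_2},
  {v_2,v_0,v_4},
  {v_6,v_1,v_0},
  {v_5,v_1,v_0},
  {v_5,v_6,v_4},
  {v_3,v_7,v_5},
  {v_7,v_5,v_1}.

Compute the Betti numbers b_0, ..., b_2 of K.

b_0 = 1, b_1 = 2, b_2 = 1.

Take the total order v_0 < v_1 < v_2 < v_3 < v_4 < v_5 < v_6 < v_7 on the vertex set. Then K (dimension 2) consists of the simplices:

  0-simplices (8): [v_0], [v_1], [v_2], [v_3], [v_4], [v_5], [v_6], [v_7]
  1-simplices (24): (24 of them)
  2-simplices (16): (16 of them)

Hence C_0 ≅ Z^8, C_1 ≅ Z^24, C_2 ≅ Z^16.

Boundary ∂_1: C_1 → C_0 maps an edge to its endpoints' difference, ∂[p,q] = q − p.
The resulting 8×24 matrix has rank 7, and its Smith normal form has invariant factors (1,1,1,1,1,1,1).

The boundary map ∂_2: C_2 → C_1 sends each 2-simplex [p,q,r] to [q,r] − [p,r] + [p,q]. For instance
  ∂[v_0,v_1,v_5] = [v_1,v_5] − [v_0,v_5] + [v_0,v_1],
  ∂[v_2,v_3,v_6] = [v_3,v_6] − [v_2,v_6] + [v_2,v_3].
The 24×16 boundary matrix has rank 15 and Smith normal form diag(1,1,1,1,1,1,1,1,1,1,1,1,1,1,1).

Now H_k = ker ∂_k / im ∂_{k+1}, so:

  H_0: rank C_0 − rank ∂_1 = 8 − 7 = 1, and the invariant factors of ∂_1 are all 1, so H_0 = Z.
  H_1: rank ker ∂_1 − rank ∂_2 = (24 − 7) − 15 = 2, and the invariant factors of ∂_2 are all 1, so H_1 = Z^2.
  H_2: rank ker ∂_2 − rank ∂_3 = (16 − 15) − 0 = 1, and there is no ∂_3, so H_2 = Z.

(K is a triangulation of the torus T^2.)

Hence the Betti numbers are b_0 = 1, b_1 = 2, b_2 = 1.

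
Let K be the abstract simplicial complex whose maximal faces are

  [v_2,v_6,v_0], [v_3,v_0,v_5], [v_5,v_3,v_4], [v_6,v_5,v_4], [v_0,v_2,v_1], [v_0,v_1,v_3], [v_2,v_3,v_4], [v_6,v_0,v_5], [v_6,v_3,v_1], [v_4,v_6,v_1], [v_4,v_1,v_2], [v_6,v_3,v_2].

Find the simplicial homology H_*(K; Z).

H_0 ≅ Z,  H_1 ≅ Z/2,  H_2 = 0.

Order the vertices as v_0 < v_1 < v_2 < v_3 < v_4 < v_5 < v_6. Listing each simplex with vertices in this order, K has dimension 2 with simplices:

  0-simplices (7): [v_0], [v_1], [v_2], [v_3], [v_4], [v_5], [v_6]
  1-simplices (18): (18 of them)
  2-simplices (12): (12 of them)

Hence C_0 ≅ Z^7, C_1 ≅ Z^18, C_2 ≅ Z^12.

Boundary ∂_1: C_1 → C_0 sends each edge [p,q] (with p < q) to q − p. For instance
  ∂[v_2,v_6] = [v_6] − [v_2].
As a 7×18 matrix over Z this has rank 6, with invariant factors (1,1,1,1,1,1).

Boundary ∂_2: C_2 → C_1 acts by ∂[p,q,r] = [q,r] − [p,r] + [p,q]. For instance
  ∂[v_4,v_5,v_6] = [v_5,v_6] − [v_4,v_6] + [v_4,v_5],
  ∂[v_1,v_2,v_4] = [v_2,v_4] − [v_1,v_4] + [v_1,v_2].
The resulting 18×12 matrix has rank 12, and its Smith normal form has invariant factors (1,1,1,1,1,1,1,1,1,1,1,2).

From H_k ≅ ker(∂_k) / im(∂_{k+1}) we obtain:

  H_0: rank C_0 − rank ∂_1 = 7 − 6 = 1, and the invariant factors of ∂_1 are all 1, so H_0 ≅ Z.
  H_1: rank ker ∂_1 − rank ∂_2 = (18 − 6) − 12 = 0, and ∂_2 has invariant factor 2 > 1, so H_1 ≅ Z/2.
  H_2: rank ker ∂_2 − rank ∂_3 = (12 − 12) − 0 = 0, and there is no ∂_3, so H_2 ≅ 0.

As a check, the Euler characteristic is 7 − 18 + 12 = 1, which agrees with 1 − 0 + 0 = 1.
(K is a triangulation of the real projective plane RP^2.)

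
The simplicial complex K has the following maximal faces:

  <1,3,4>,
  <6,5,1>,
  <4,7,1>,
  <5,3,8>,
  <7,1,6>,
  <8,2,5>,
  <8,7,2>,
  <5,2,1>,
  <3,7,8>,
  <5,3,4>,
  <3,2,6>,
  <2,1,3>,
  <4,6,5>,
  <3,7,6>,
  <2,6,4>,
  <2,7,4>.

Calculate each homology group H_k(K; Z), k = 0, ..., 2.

H_0 = Z,  H_1 = Z^2,  H_2 = Z.

Order the vertices as 1 < 2 < 3 < 4 < 5 < 6 < 7 < 8. Listing each simplex with vertices in this order, K has dimension 2 with simplices:

  0-simplices (8): [1], [2], [3], [4], [5], [6], [7], [8]
  1-simplices (24): (24 of them)
  2-simplices (16): [1,2,3], [1,2,5], [1,3,4], [1,4,7], [1,5,6], [1,6,7], [2,3,6], [2,4,6], [2,4,7], [2,5,8], [2,7,8], [3,4,5], [3,5,8], [3,6,7], [3,7,8], [4,5,6]

so the chain groups are C_0 ≅ Z^8, C_1 ≅ Z^24, C_2 ≅ Z^16.

∂_1: C_1 → C_0 is given by ∂[p,q] = [q] − [p]. For instance
  ∂[4,7] = [7] − [4].
The resulting 8×24 matrix has rank 7, and its Smith normal form has invariant factors (1,1,1,1,1,1,1).

∂_2: C_2 → C_1 maps a triangle to the signed sum of its edges. For instance
  ∂[3,6,7] = [6,7] − [3,7] + [3,6],
  ∂[1,5,6] = [5,6] − [1,6] + [1,5].
The 24×16 boundary matrix has rank 15 and Smith normal form diag(1,1,1,1,1,1,1,1,1,1,1,1,1,1,1).

Computing H_k = (kernel of ∂_k) / (image of ∂_{k+1}):

  H_0: rank C_0 − rank ∂_1 = 8 − 7 = 1, and the invariant factors of ∂_1 are all 1, so H_0 ≅ Z.
  H_1: rank ker ∂_1 − rank ∂_2 = (24 − 7) − 15 = 2, and the invariant factors of ∂_2 are all 1, so H_1 ≅ Z^2.
  H_2: rank ker ∂_2 − rank ∂_3 = (16 − 15) − 0 = 1, and there is no ∂_3, so H_2 ≅ Z.

As a check, the Euler characteristic is 8 − 24 + 16 = 0, which agrees with 1 − 2 + 1 = 0.
(K is a triangulation of the torus T^2.)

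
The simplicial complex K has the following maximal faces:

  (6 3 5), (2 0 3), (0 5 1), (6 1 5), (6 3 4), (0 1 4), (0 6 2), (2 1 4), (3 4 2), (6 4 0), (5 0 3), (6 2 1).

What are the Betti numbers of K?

We work with the vertex ordering 0 < 1 < 2 < 3 < 4 < 5 < 6. The simplices of K, each written with vertices in increasing order, are:

  0-simplices (7): [0], [1], [2], [3], [4], [5], [6]
  1-simplices (18): [0,1], [0,2], [0,3], [0,4], [0,5], [0,6], [1,2], [1,4], [1,5], [1,6], [2,3], [2,4], [2,6], [3,4], [3,5], [3,6], [4,6], [5,6]
  2-simplices (12): [0,1,4], [0,1,5], [0,2,3], [0,2,6], [0,3,5], [0,4,6], [1,2,4], [1,2,6], [1,5,6], [2,3,4], [3,4,6], [3,5,6]

giving chain groups C_0 ≅ Z^7, C_1 ≅ Z^18, C_2 ≅ Z^12.

Boundary ∂_1: C_1 → C_0 is given by ∂[p,q] = [q] − [p]. For instance
  ∂[1,5] = [5] − [1].
This gives a 7×18 integer matrix of rank 6; reducing to Smith normal form yields diagonal entries (1,1,1,1,1,1).

Boundary ∂_2: C_2 → C_1 maps a triangle to the signed sum of its edges. For instance
  ∂[0,3,5] = [3,5] − [0,5] + [0,3],
  ∂[1,5,6] = [5,6] − [1,6] + [1,5].
The 18×12 boundary matrix has rank 12 and Smith normal form diag(1,1,1,1,1,1,1,1,1,1,1,2).

Reading off H_k = ker ∂_k / im ∂_{k+1}:

  H_0: rank C_0 − rank ∂_1 = 7 − 6 = 1, and the invariant factors of ∂_1 are all 1, so H_0 = Z.
  H_1: rank ker ∂_1 − rank ∂_2 = (18 − 6) − 12 = 0, and ∂_2 has invariant factor 2 > 1, so H_1 = Z_2.
  H_2: rank ker ∂_2 − rank ∂_3 = (12 − 12) − 0 = 0, and there is no ∂_3, so H_2 = 0.

As a check, the Euler characteristic is 7 − 18 + 12 = 1, which agrees with 1 − 0 + 0 = 1.

Hence the Betti numbers are b_0 = 1, b_1 = 0, b_2 = 0.

b_0 = 1, b_1 = 0, b_2 = 0.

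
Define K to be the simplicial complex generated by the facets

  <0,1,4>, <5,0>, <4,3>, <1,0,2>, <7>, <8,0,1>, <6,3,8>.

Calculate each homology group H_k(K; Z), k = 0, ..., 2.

Order the vertices as 0 < 1 < 2 < 3 < 4 < 5 < 6 < 7 < 8. Listing each simplex with vertices in this order, K has dimension 2 with simplices:

  0-simplices (9): [0], [1], [2], [3], [4], [5], [6], [7], [8]
  1-simplices (12): [0,1], [0,2], [0,4], [0,5], [0,8], [1,2], [1,4], [1,8], [3,4], [3,6], [3,8], [6,8]
  2-simplices (4): [0,1,2], [0,1,4], [0,1,8], [3,6,8]

Hence C_0 ≅ Z^9, C_1 ≅ Z^12, C_2 ≅ Z^4.

The boundary map ∂_1: C_1 → C_0 maps an edge to its endpoints' difference, ∂[p,q] = q − p. For instance
  ∂[0,2] = [2] − [0].
As a 9×12 matrix over Z this has rank 7, with invariant factors (1,1,1,1,1,1,1).

The boundary map ∂_2: C_2 → C_1 acts by ∂[p,q,r] = [q,r] − [p,r] + [p,q]. For instance
  ∂[0,1,2] = [1,2] − [0,2] + [0,1],
  ∂[0,1,8] = [1,8] − [0,8] + [0,1].
The resulting 12×4 matrix has rank 4, and its Smith normal form has invariant factors (1,1,1,1).

Now H_k = ker ∂_k / im ∂_{k+1}, so:

  H_0: rank C_0 − rank ∂_1 = 9 − 7 = 2, and the invariant factors of ∂_1 are all 1, so H_0 ≅ Z^2.
  H_1: rank ker ∂_1 − rank ∂_2 = (12 − 7) − 4 = 1, and the invariant factors of ∂_2 are all 1, so H_1 ≅ Z.
  H_2: rank ker ∂_2 − rank ∂_3 = (4 − 4) − 0 = 0, and there is no ∂_3, so H_2 ≅ 0.

H_0 = Z^2,  H_1 = Z,  H_2 = 0.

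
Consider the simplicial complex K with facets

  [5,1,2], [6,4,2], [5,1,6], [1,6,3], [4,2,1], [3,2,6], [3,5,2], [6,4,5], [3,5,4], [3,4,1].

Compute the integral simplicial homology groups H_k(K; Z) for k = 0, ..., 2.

H_0 ≅ Z,  H_1 ≅ Z/2Z,  H_2 = 0.

Take the total order 1 < 2 < 3 < 4 < 5 < 6 on the vertex set. Then K (dimension 2) consists of the simplices:

  0-simplices (6): [1], [2], [3], [4], [5], [6]
  1-simplices (15): [1,2], [1,3], [1,4], [1,5], [1,6], [2,3], [2,4], [2,5], [2,6], [3,4], [3,5], [3,6], [4,5], [4,6], [5,6]
  2-simplices (10): [1,2,4], [1,2,5], [1,3,4], [1,3,6], [1,5,6], [2,3,5], [2,3,6], [2,4,6], [3,4,5], [4,5,6]

giving chain groups C_0 ≅ Z^6, C_1 ≅ Z^15, C_2 ≅ Z^10.

The boundary map ∂_1: C_1 → C_0 sends each edge [p,q] (with p < q) to q − p.
As a 6×15 matrix over Z this has rank 5, with invariant factors (1,1,1,1,1).

∂_2: C_2 → C_1 maps a triangle to the signed sum of its edges. For instance
  ∂[2,3,5] = [3,5] − [2,5] + [2,3],
  ∂[3,4,5] = [4,5] − [3,5] + [3,4].
As a 15×10 matrix over Z this has rank 10, with invariant factors (1,1,1,1,1,1,1,1,1,2).

Computing H_k = (kernel of ∂_k) / (image of ∂_{k+1}):

  H_0: rank C_0 − rank ∂_1 = 6 − 5 = 1, and the invariant factors of ∂_1 are all 1, so H_0 = Z.
  H_1: rank ker ∂_1 − rank ∂_2 = (15 − 5) − 10 = 0, and ∂_2 has invariant factor 2 > 1, so H_1 = Z/2Z.
  H_2: rank ker ∂_2 − rank ∂_3 = (10 − 10) − 0 = 0, and there is no ∂_3, so H_2 = 0.

As a check, the Euler characteristic is 6 − 15 + 10 = 1, which agrees with 1 − 0 + 0 = 1.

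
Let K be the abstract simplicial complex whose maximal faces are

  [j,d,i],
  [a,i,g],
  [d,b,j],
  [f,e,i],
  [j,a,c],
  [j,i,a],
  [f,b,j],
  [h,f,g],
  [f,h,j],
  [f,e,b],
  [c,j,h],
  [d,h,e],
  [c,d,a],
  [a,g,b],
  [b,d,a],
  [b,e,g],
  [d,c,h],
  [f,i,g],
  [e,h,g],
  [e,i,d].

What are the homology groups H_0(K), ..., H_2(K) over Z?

Order the vertices as a < b < c < d < e < f < g < h < i < j. Listing each simplex with vertices in this order, K has dimension 2 with simplices:

  0-simplices (10): a, b, c, d, e, f, g, h, i, j
  1-simplices (30): ab, ac, ad, ag, ai, aj, bd, be, bf, bg, bj, cd, ch, cj, de, dh, di, dj, ef, eg, eh, ei, fg, fh, fi, fj, gh, gi, hj, ij
  2-simplices (20): abd, abg, acd, acj, agi, aij, bdj, bef, beg, bfj, cdh, chj, deh, dei, dij, efi, egh, fgh, fgi, fhj

Hence C_0 ≅ Z^10, C_1 ≅ Z^30, C_2 ≅ Z^20.

The boundary map ∂_1: C_1 → C_0 sends each edge [p,q] (with p < q) to q − p. For instance
  ∂de = e − d.
The 10×30 boundary matrix has rank 9 and Smith normal form diag(1,1,1,1,1,1,1,1,1).

The boundary map ∂_2: C_2 → C_1 maps a triangle to the signed sum of its edges. For instance
  ∂dij = ij − dj + di,
  ∂fgi = gi − fi + fg.
As a 30×20 matrix over Z this has rank 20, with invariant factors (1,1,1,1,1,1,1,1,1,1,1,1,1,1,1,1,1,1,1,2).

Now H_k = ker ∂_k / im ∂_{k+1}, so:

  H_0: rank C_0 − rank ∂_1 = 10 − 9 = 1, and the invariant factors of ∂_1 are all 1, so H_0 = Z.
  H_1: rank ker ∂_1 − rank ∂_2 = (30 − 9) − 20 = 1, and ∂_2 has invariant factor 2 > 1, so H_1 = Z ⊕ Z/2Z.
  H_2: rank ker ∂_2 − rank ∂_3 = (20 − 20) − 0 = 0, and there is no ∂_3, so H_2 = 0.

H_0 ≅ Z,  H_1 ≅ Z ⊕ Z/2Z,  H_2 = 0.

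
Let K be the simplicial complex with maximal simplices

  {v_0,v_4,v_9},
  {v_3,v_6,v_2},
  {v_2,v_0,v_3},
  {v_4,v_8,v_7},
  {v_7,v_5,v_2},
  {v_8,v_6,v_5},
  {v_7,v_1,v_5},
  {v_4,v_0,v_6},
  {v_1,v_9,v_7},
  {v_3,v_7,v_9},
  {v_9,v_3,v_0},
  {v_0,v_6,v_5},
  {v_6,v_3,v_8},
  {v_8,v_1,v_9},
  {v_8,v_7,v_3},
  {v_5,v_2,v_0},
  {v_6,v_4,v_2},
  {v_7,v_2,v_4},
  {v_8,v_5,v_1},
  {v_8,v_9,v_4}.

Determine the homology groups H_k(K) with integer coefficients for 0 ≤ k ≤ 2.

K has 10 vertices, 30 edges, 20 triangles.
rank ∂_0 = 0, rank ∂_1 = 9 ⇒ b_0 = 10 − 0 − 9 = 1; all invariant factors of ∂_1 are 1 so no torsion. So H_0 = Z.
rank ∂_1 = 9, rank ∂_2 = 20 ⇒ b_1 = 30 − 9 − 20 = 1; ∂_2 has invariant factor(s) [2] giving torsion. So H_1 = Z ⊕ Z/2.
rank ∂_2 = 20, rank ∂_3 = 0 ⇒ b_2 = 20 − 20 − 0 = 0. So H_2 = 0.

H_0 ≅ Z,  H_1 ≅ Z ⊕ Z/2,  H_2 = 0.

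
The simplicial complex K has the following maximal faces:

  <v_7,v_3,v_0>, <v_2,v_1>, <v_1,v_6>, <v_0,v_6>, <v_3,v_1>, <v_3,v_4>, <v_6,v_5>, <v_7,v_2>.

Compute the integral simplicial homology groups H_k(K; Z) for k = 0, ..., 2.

We work with the vertex ordering v_0 < v_1 < v_2 < v_3 < v_4 < v_5 < v_6 < v_7. The simplices of K, each written with vertices in increasing order, are:

  0-simplices (8): [v_0], [v_1], [v_2], [v_3], [v_4], [v_5], [v_6], [v_7]
  1-simplices (10): [v_0,v_3], [v_0,v_6], [v_0,v_7], [v_1,v_2], [v_1,v_3], [v_1,v_6], [v_2,v_7], [v_3,v_4], [v_3,v_7], [v_5,v_6]
  2-simplices (1): [v_0,v_3,v_7]

Hence C_0 ≅ Z^8, C_1 ≅ Z^10, C_2 ≅ Z^1.

∂_1: C_1 → C_0 sends each edge [p,q] (with p < q) to q − p. For instance
  ∂[v_1,v_6] = [v_6] − [v_1].
This gives a 8×10 integer matrix of rank 7; reducing to Smith normal form yields diagonal entries (1,1,1,1,1,1,1).

∂_2: C_2 → C_1 sends each 2-simplex [p,q,r] to [q,r] − [p,r] + [p,q]. For instance
  ∂[v_0,v_3,v_7] = [v_3,v_7] − [v_0,v_7] + [v_0,v_3].
This gives a 10×1 integer matrix of rank 1; reducing to Smith normal form yields diagonal entries (1).

Computing H_k = (kernel of ∂_k) / (image of ∂_{k+1}):

  H_0: rank C_0 − rank ∂_1 = 8 − 7 = 1, and the invariant factors of ∂_1 are all 1, so H_0 ≅ Z.
  H_1: rank ker ∂_1 − rank ∂_2 = (10 − 7) − 1 = 2, and the invariant factors of ∂_2 are all 1, so H_1 ≅ Z^2.
  H_2: rank ker ∂_2 − rank ∂_3 = (1 − 1) − 0 = 0, and there is no ∂_3, so H_2 ≅ 0.

As a check, the Euler characteristic is 8 − 10 + 1 = -1, which agrees with 1 − 2 + 0 = -1.

H_0 ≅ Z,  H_1 ≅ Z^2,  H_2 = 0.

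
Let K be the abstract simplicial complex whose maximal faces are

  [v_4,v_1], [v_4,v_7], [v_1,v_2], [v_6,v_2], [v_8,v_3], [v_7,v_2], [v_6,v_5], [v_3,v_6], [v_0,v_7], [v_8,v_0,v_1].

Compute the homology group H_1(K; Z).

K has 9 vertices, 12 edges, 1 triangle.
rank ∂_1 = 8, rank ∂_2 = 1 ⇒ b_1 = 12 − 8 − 1 = 3; all invariant factors of ∂_2 are 1 so no torsion. So H_1 = Z^3.

H_1 ≅ Z^3.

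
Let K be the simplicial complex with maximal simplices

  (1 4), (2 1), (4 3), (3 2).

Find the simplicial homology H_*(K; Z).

H_0 ≅ Z,  H_1 ≅ Z.

Fix the vertex order 1 < 2 < 3 < 4 and write every simplex with vertices in increasing order. Then dim K = 1 and the simplices of K are:

  0-simplices (4): [1], [2], [3], [4]
  1-simplices (4): [1,2], [1,4], [2,3], [3,4]

so the chain groups are C_0 ≅ Z^4, C_1 ≅ Z^4.

Boundary ∂_1: C_1 → C_0 maps an edge to its endpoints' difference, ∂[p,q] = q − p.
The 4×4 boundary matrix has rank 3 and Smith normal form diag(1,1,1).

Computing H_k = (kernel of ∂_k) / (image of ∂_{k+1}):

  H_0: rank C_0 − rank ∂_1 = 4 − 3 = 1, and the invariant factors of ∂_1 are all 1, so H_0 ≅ Z.
  H_1: rank ker ∂_1 − rank ∂_2 = (4 − 3) − 0 = 1, and there is no ∂_2, so H_1 ≅ Z.

As a check, the Euler characteristic is 4 − 4 = 0, which agrees with 1 − 1 = 0.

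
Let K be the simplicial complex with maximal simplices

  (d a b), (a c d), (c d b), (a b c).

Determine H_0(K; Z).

Take the total order a < b < c < d on the vertex set. Then K (dimension 2) consists of the simplices:

  0-simplices (4): a, b, c, d
  1-simplices (6): ab, ac, ad, bc, bd, cd
  2-simplices (4): abc, abd, acd, bcd

so the chain groups are C_0 ≅ Z^4, C_1 ≅ Z^6, C_2 ≅ Z^4.

The boundary map ∂_1: C_1 → C_0 maps an edge to its endpoints' difference, ∂[p,q] = q − p. For instance
  ∂ac = c − a.
This gives a 4×6 integer matrix of rank 3; reducing to Smith normal form yields diagonal entries (1,1,1).

The boundary map ∂_2: C_2 → C_1 sends each 2-simplex [p,q,r] to [q,r] − [p,r] + [p,q]. For instance
  ∂bcd = cd − bd + bc,
  ∂abc = bc − ac + ab.
The resulting 6×4 matrix has rank 3, and its Smith normal form has invariant factors (1,1,1).

Now H_k = ker ∂_k / im ∂_{k+1}, so:

  H_0: rank C_0 − rank ∂_1 = 4 − 3 = 1, and the invariant factors of ∂_1 are all 1, so H_0 = Z.

H_0 = Z.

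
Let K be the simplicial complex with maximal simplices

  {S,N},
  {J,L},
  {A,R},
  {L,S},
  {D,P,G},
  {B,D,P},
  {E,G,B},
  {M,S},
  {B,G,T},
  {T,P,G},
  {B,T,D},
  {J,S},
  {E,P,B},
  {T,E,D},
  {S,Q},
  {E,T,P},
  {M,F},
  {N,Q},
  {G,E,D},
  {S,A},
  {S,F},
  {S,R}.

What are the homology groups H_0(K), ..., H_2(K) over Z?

H_0 = Z^2,  H_1 = Z^4 ⊕ Z/2,  H_2 = 0.

K has 15 vertices, 27 edges, 10 triangles.
rank ∂_0 = 0, rank ∂_1 = 13 ⇒ b_0 = 15 − 0 − 13 = 2; all invariant factors of ∂_1 are 1 so no torsion. So H_0 ≅ Z^2.
rank ∂_1 = 13, rank ∂_2 = 10 ⇒ b_1 = 27 − 13 − 10 = 4; ∂_2 has invariant factor(s) [2] giving torsion. So H_1 ≅ Z^4 ⊕ Z/2.
rank ∂_2 = 10, rank ∂_3 = 0 ⇒ b_2 = 10 − 10 − 0 = 0. So H_2 ≅ 0.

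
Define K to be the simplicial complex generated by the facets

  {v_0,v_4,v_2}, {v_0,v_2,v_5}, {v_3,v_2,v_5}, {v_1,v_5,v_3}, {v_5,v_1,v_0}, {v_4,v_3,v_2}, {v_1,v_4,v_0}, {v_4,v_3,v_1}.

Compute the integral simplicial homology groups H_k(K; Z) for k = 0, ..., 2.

Fix the vertex order v_0 < v_1 < v_2 < v_3 < v_4 < v_5 and write every simplex with vertices in increasing order. Then dim K = 2 and the simplices of K are:

  0-simplices (6): [v_0], [v_1], [v_2], [v_3], [v_4], [v_5]
  1-simplices (12): [v_0,v_1], [v_0,v_2], [v_0,v_4], [v_0,v_5], [v_1,v_3], [v_1,v_4], [v_1,v_5], [v_2,v_3], [v_2,v_4], [v_2,v_5], [v_3,v_4], [v_3,v_5]
  2-simplices (8): [v_0,v_1,v_4], [v_0,v_1,v_5], [v_0,v_2,v_4], [v_0,v_2,v_5], [v_1,v_3,v_4], [v_1,v_3,v_5], [v_2,v_3,v_4], [v_2,v_3,v_5]

giving chain groups C_0 ≅ Z^6, C_1 ≅ Z^12, C_2 ≅ Z^8.

Boundary ∂_1: C_1 → C_0 maps an edge to its endpoints' difference, ∂[p,q] = q − p. For instance
  ∂[v_0,v_2] = [v_2] − [v_0].
This gives a 6×12 integer matrix of rank 5; reducing to Smith normal form yields diagonal entries (1,1,1,1,1).

Boundary ∂_2: C_2 → C_1 maps a triangle to the signed sum of its edges. For instance
  ∂[v_0,v_2,v_5] = [v_2,v_5] − [v_0,v_5] + [v_0,v_2],
  ∂[v_1,v_3,v_4] = [v_3,v_4] − [v_1,v_4] + [v_1,v_3].
As a 12×8 matrix over Z this has rank 7, with invariant factors (1,1,1,1,1,1,1).

Reading off H_k = ker ∂_k / im ∂_{k+1}:

  H_0: rank C_0 − rank ∂_1 = 6 − 5 = 1, and the invariant factors of ∂_1 are all 1, so H_0 = Z.
  H_1: rank ker ∂_1 − rank ∂_2 = (12 − 5) − 7 = 0, and the invariant factors of ∂_2 are all 1, so H_1 = 0.
  H_2: rank ker ∂_2 − rank ∂_3 = (8 − 7) − 0 = 1, and there is no ∂_3, so H_2 = Z.

H_0 ≅ Z,  H_1 = 0,  H_2 ≅ Z.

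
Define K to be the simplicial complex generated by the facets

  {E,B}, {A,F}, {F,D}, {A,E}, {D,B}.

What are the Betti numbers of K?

Fix the vertex order A < B < D < E < F and write every simplex with vertices in increasing order. Then dim K = 1 and the simplices of K are:

  0-simplices (5): A, B, D, E, F
  1-simplices (5): AE, AF, BD, BE, DF

Hence C_0 ≅ Z^5, C_1 ≅ Z^5.

∂_1: C_1 → C_0 is given by ∂[p,q] = [q] − [p]. For instance
  ∂AF = F − A.
The 5×5 boundary matrix has rank 4 and Smith normal form diag(1,1,1,1).

Reading off H_k = ker ∂_k / im ∂_{k+1}:

  H_0: rank C_0 − rank ∂_1 = 5 − 4 = 1, and the invariant factors of ∂_1 are all 1, so H_0 ≅ Z.
  H_1: rank ker ∂_1 − rank ∂_2 = (5 − 4) − 0 = 1, and there is no ∂_2, so H_1 ≅ Z.

As a check, the Euler characteristic is 5 − 5 = 0, which agrees with 1 − 1 = 0.
(K is a triangulation of the circle S^1.)

Hence the Betti numbers are b_0 = 1, b_1 = 1.

b_0 = 1, b_1 = 1.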